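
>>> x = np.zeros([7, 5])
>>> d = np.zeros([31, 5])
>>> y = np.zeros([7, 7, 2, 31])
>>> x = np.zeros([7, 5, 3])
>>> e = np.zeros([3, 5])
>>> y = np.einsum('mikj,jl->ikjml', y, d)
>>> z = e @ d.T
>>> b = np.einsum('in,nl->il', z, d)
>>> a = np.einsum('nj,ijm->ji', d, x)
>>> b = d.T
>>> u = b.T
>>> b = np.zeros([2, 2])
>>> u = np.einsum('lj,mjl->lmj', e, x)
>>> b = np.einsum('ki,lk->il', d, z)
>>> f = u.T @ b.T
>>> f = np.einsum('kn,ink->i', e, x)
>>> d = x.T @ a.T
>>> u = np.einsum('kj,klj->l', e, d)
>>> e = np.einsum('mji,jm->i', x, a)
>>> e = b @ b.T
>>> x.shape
(7, 5, 3)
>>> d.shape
(3, 5, 5)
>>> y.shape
(7, 2, 31, 7, 5)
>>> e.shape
(5, 5)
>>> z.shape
(3, 31)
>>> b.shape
(5, 3)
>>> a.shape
(5, 7)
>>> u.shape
(5,)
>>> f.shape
(7,)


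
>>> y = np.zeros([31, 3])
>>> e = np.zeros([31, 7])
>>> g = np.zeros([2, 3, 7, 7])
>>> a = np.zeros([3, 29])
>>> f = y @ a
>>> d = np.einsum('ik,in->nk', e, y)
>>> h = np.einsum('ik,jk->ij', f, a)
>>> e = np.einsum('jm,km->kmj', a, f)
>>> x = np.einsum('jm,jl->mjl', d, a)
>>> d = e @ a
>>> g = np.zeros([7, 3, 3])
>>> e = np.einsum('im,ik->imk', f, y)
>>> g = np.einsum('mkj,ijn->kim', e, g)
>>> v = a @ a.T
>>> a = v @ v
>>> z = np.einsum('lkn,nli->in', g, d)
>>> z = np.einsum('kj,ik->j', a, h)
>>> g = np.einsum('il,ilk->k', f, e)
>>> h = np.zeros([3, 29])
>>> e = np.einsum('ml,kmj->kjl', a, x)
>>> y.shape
(31, 3)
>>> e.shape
(7, 29, 3)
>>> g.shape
(3,)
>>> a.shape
(3, 3)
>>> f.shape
(31, 29)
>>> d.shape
(31, 29, 29)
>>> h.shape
(3, 29)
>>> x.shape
(7, 3, 29)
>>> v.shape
(3, 3)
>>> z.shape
(3,)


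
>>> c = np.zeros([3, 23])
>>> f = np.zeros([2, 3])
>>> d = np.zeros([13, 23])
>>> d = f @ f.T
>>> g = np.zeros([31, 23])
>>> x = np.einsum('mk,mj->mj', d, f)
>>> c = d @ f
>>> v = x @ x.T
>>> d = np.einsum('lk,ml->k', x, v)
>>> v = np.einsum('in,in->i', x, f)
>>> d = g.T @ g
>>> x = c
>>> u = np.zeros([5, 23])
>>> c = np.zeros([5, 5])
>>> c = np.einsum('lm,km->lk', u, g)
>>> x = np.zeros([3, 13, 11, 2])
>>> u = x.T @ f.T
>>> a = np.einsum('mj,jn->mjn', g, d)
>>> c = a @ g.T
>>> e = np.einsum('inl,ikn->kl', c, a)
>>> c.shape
(31, 23, 31)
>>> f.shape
(2, 3)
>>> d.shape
(23, 23)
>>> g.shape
(31, 23)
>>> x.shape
(3, 13, 11, 2)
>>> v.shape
(2,)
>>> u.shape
(2, 11, 13, 2)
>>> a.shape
(31, 23, 23)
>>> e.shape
(23, 31)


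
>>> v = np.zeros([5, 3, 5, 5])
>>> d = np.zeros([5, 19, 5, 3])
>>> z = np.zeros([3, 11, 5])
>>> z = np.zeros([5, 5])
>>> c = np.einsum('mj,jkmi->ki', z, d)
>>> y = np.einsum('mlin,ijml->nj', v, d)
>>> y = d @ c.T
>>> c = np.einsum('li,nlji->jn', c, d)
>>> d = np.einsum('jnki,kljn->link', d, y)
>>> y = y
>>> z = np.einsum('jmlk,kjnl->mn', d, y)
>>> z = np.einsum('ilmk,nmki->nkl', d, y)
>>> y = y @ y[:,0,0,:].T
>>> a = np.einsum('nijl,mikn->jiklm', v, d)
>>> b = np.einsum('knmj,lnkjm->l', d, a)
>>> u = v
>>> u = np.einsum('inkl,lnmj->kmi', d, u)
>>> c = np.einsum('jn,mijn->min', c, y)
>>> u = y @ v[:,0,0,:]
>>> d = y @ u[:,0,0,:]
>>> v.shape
(5, 3, 5, 5)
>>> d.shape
(5, 19, 5, 5)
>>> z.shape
(5, 5, 3)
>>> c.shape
(5, 19, 5)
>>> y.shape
(5, 19, 5, 5)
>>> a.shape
(5, 3, 19, 5, 19)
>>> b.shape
(5,)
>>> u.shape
(5, 19, 5, 5)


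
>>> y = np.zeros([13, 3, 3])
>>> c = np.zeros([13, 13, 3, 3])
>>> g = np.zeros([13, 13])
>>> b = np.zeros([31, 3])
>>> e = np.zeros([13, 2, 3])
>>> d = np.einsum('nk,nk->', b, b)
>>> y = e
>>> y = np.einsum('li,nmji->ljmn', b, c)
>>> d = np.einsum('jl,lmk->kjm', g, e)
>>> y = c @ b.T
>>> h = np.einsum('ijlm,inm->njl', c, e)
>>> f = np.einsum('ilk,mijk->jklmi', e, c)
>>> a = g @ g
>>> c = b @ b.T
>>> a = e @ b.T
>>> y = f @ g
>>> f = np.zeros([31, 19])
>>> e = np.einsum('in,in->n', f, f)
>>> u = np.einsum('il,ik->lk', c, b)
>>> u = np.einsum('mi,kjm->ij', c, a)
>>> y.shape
(3, 3, 2, 13, 13)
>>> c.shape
(31, 31)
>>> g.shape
(13, 13)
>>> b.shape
(31, 3)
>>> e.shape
(19,)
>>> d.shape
(3, 13, 2)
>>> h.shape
(2, 13, 3)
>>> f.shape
(31, 19)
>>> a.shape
(13, 2, 31)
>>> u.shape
(31, 2)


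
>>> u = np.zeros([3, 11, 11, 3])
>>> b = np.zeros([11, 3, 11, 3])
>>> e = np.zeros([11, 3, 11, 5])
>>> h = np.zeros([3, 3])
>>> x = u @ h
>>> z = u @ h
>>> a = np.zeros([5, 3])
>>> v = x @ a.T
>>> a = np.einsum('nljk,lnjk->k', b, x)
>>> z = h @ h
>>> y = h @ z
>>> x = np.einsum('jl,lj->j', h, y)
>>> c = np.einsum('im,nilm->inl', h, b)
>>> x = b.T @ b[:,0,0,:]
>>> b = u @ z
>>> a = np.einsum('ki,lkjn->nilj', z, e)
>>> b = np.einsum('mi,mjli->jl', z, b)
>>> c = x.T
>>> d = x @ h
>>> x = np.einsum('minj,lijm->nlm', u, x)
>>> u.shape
(3, 11, 11, 3)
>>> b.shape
(11, 11)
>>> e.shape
(11, 3, 11, 5)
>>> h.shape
(3, 3)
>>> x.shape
(11, 3, 3)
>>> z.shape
(3, 3)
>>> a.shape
(5, 3, 11, 11)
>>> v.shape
(3, 11, 11, 5)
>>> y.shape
(3, 3)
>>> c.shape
(3, 3, 11, 3)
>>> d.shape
(3, 11, 3, 3)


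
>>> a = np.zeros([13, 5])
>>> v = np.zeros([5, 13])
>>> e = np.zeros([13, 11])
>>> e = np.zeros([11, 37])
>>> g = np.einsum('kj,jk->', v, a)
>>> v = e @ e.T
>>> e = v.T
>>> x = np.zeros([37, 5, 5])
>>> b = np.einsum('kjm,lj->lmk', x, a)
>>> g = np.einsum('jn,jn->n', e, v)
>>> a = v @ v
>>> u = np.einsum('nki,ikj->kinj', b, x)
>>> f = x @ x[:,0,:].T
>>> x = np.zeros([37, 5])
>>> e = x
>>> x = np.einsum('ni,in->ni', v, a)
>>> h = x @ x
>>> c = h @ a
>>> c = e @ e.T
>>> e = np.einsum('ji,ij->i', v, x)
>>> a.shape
(11, 11)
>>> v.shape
(11, 11)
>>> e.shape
(11,)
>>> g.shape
(11,)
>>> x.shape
(11, 11)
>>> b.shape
(13, 5, 37)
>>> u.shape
(5, 37, 13, 5)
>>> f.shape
(37, 5, 37)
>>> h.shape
(11, 11)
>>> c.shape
(37, 37)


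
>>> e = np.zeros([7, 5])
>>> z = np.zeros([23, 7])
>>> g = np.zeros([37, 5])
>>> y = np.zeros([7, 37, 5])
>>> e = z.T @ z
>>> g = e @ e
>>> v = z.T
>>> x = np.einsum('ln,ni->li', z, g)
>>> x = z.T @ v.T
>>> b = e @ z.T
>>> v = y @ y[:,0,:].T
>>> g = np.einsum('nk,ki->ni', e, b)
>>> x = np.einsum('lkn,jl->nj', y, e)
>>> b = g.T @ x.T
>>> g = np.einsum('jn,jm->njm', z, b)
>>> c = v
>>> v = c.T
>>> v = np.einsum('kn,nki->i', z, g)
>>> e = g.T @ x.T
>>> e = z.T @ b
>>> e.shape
(7, 5)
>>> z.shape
(23, 7)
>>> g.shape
(7, 23, 5)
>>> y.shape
(7, 37, 5)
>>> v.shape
(5,)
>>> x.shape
(5, 7)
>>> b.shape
(23, 5)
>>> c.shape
(7, 37, 7)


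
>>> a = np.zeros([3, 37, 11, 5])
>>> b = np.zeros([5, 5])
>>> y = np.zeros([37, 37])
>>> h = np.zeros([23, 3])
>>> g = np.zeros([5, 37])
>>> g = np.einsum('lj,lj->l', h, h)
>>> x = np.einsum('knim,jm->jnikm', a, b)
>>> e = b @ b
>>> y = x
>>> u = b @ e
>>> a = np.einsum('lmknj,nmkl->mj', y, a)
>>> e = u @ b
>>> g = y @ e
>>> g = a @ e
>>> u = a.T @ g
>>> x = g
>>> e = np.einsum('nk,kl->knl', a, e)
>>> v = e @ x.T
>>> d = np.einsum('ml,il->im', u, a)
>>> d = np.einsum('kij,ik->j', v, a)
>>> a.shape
(37, 5)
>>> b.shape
(5, 5)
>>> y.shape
(5, 37, 11, 3, 5)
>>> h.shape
(23, 3)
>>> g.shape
(37, 5)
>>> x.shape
(37, 5)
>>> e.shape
(5, 37, 5)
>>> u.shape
(5, 5)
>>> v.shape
(5, 37, 37)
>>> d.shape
(37,)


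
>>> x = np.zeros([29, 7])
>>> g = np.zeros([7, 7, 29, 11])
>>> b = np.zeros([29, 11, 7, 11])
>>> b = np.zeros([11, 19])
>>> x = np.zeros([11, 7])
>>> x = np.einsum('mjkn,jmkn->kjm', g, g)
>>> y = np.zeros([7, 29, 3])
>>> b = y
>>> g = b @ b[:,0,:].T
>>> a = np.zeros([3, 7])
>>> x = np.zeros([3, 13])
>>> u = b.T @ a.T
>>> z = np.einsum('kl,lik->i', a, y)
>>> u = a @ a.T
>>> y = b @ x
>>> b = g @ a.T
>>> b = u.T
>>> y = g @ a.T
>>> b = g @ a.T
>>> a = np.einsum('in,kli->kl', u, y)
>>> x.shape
(3, 13)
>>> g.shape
(7, 29, 7)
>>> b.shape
(7, 29, 3)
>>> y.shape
(7, 29, 3)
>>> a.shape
(7, 29)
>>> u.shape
(3, 3)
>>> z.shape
(29,)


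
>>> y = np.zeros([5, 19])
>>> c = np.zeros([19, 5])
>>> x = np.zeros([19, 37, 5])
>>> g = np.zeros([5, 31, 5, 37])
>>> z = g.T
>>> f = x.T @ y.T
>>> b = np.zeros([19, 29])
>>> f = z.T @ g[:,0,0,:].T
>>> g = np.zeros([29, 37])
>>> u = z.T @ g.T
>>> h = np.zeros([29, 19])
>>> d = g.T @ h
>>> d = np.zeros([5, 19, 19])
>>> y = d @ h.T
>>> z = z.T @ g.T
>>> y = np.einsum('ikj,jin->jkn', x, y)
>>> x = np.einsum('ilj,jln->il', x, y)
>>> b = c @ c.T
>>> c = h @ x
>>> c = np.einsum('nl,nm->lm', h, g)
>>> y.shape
(5, 37, 29)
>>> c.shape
(19, 37)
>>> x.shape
(19, 37)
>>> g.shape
(29, 37)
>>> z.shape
(5, 31, 5, 29)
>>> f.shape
(5, 31, 5, 5)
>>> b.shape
(19, 19)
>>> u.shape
(5, 31, 5, 29)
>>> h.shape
(29, 19)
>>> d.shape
(5, 19, 19)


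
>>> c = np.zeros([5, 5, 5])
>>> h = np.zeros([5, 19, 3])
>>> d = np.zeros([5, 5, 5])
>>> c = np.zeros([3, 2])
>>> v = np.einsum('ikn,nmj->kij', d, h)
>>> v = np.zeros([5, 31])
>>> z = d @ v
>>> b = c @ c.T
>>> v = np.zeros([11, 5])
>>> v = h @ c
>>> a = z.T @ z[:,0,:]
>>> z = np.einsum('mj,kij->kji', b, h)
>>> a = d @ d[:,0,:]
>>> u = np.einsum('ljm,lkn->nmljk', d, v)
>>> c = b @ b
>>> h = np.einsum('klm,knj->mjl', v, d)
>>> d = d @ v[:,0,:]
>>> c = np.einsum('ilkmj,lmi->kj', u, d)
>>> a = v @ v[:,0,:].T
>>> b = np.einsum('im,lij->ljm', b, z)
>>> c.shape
(5, 19)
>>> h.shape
(2, 5, 19)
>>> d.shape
(5, 5, 2)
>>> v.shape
(5, 19, 2)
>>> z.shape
(5, 3, 19)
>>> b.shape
(5, 19, 3)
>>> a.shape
(5, 19, 5)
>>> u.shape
(2, 5, 5, 5, 19)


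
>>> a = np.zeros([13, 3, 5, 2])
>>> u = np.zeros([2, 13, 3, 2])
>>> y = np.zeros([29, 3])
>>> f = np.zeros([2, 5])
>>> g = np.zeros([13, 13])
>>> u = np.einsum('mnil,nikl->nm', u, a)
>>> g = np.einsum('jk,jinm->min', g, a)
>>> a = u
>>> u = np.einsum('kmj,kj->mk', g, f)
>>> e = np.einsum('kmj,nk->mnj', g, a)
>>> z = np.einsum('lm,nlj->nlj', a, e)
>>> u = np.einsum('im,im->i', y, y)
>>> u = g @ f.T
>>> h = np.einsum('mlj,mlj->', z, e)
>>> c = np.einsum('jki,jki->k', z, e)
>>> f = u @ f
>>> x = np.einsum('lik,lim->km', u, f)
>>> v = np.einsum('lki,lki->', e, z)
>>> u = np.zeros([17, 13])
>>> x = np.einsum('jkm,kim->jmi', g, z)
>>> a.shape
(13, 2)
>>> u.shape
(17, 13)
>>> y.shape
(29, 3)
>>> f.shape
(2, 3, 5)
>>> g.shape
(2, 3, 5)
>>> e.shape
(3, 13, 5)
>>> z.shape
(3, 13, 5)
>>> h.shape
()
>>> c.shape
(13,)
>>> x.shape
(2, 5, 13)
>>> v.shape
()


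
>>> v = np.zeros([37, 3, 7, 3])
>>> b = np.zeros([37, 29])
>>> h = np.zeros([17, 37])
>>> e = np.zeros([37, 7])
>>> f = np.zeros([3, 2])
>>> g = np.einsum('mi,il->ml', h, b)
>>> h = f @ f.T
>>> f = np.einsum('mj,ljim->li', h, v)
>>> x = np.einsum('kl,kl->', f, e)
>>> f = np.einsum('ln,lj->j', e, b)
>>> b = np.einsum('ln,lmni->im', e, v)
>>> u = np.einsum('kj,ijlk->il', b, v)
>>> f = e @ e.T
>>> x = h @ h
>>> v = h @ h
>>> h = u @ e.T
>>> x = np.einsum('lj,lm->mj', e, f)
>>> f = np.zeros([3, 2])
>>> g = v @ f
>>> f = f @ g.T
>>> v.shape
(3, 3)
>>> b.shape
(3, 3)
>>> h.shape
(37, 37)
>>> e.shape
(37, 7)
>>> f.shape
(3, 3)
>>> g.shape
(3, 2)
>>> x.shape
(37, 7)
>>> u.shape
(37, 7)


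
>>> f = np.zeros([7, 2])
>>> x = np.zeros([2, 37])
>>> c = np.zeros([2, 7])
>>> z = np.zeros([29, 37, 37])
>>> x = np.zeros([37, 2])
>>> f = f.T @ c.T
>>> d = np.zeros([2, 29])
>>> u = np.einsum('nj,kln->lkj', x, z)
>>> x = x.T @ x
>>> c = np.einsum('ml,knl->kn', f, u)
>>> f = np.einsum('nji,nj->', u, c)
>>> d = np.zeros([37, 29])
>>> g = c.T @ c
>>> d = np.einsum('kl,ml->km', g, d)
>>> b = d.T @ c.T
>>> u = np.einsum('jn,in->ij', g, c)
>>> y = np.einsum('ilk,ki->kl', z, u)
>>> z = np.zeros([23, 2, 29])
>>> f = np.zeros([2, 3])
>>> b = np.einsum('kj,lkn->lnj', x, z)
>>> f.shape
(2, 3)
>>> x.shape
(2, 2)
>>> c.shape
(37, 29)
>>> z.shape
(23, 2, 29)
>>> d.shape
(29, 37)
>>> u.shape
(37, 29)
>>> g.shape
(29, 29)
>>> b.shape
(23, 29, 2)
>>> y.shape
(37, 37)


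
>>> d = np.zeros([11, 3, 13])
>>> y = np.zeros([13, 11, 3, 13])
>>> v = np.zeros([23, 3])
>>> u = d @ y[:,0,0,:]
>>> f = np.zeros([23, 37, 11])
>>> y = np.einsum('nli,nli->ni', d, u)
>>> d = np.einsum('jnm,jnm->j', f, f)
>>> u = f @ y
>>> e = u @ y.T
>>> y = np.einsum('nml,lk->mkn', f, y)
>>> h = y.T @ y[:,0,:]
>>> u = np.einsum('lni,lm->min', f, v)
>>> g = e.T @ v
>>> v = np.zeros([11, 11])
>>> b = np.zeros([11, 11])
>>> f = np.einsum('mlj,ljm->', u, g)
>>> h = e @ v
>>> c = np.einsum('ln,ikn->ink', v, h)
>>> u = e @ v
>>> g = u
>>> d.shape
(23,)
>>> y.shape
(37, 13, 23)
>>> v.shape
(11, 11)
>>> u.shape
(23, 37, 11)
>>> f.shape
()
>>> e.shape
(23, 37, 11)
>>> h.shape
(23, 37, 11)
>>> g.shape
(23, 37, 11)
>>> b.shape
(11, 11)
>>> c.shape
(23, 11, 37)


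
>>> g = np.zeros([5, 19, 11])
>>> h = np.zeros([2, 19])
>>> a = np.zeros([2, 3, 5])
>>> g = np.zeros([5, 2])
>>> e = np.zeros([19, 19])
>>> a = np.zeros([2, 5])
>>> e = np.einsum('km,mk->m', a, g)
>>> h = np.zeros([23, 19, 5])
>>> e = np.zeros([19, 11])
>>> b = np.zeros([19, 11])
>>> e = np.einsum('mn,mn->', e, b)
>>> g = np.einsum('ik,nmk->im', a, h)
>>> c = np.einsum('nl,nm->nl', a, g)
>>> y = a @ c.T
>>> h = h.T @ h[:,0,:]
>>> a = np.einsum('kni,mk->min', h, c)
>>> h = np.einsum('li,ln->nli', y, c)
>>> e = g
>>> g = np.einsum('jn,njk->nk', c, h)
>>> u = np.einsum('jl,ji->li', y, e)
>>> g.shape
(5, 2)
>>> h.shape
(5, 2, 2)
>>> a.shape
(2, 5, 19)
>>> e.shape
(2, 19)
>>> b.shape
(19, 11)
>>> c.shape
(2, 5)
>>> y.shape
(2, 2)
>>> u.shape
(2, 19)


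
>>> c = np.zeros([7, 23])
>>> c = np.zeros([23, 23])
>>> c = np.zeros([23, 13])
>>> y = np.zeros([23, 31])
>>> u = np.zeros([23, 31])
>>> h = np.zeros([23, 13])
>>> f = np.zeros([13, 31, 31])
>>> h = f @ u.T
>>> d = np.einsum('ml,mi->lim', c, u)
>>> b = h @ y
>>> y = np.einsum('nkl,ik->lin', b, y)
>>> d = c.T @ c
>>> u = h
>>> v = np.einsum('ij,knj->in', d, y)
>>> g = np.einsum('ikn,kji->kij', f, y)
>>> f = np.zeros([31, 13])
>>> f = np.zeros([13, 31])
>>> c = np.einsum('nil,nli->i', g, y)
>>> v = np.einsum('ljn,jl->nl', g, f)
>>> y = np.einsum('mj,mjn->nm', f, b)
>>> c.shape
(13,)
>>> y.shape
(31, 13)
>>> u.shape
(13, 31, 23)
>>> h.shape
(13, 31, 23)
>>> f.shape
(13, 31)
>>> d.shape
(13, 13)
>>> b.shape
(13, 31, 31)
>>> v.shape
(23, 31)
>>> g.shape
(31, 13, 23)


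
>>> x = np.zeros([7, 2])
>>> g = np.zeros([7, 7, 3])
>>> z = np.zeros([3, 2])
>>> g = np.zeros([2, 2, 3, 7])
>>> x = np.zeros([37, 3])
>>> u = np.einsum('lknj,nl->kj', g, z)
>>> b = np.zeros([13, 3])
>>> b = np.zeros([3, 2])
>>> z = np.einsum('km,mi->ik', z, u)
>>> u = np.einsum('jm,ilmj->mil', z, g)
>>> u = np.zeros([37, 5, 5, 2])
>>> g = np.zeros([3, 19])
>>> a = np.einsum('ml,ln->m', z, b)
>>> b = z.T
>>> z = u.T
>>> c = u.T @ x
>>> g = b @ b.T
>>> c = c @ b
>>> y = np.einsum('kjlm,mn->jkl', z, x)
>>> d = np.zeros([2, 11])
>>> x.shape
(37, 3)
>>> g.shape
(3, 3)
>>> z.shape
(2, 5, 5, 37)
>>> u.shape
(37, 5, 5, 2)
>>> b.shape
(3, 7)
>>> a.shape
(7,)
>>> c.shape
(2, 5, 5, 7)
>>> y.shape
(5, 2, 5)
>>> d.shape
(2, 11)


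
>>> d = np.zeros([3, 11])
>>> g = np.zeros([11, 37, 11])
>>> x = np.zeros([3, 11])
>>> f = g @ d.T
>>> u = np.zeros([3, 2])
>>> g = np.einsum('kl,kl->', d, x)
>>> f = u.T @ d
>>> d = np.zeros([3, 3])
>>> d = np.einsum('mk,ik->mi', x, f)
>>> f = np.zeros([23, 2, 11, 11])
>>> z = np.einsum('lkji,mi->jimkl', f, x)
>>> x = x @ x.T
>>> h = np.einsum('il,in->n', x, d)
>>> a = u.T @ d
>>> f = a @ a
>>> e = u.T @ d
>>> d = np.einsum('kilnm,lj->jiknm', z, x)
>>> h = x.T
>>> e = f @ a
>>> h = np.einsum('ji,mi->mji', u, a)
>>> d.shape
(3, 11, 11, 2, 23)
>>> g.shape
()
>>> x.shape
(3, 3)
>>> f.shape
(2, 2)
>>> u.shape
(3, 2)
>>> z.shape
(11, 11, 3, 2, 23)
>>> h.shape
(2, 3, 2)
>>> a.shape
(2, 2)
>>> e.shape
(2, 2)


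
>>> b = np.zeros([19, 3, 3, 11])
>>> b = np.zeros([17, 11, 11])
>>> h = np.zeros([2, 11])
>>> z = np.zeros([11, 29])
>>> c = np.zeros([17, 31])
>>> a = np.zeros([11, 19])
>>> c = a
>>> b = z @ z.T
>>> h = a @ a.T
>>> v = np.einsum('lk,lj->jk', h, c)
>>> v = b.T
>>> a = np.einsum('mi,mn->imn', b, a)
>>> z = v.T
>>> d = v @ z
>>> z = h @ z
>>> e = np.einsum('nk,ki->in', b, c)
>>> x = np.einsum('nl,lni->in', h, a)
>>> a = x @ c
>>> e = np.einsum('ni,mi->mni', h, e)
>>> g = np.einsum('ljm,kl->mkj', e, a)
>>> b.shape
(11, 11)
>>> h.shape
(11, 11)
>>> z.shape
(11, 11)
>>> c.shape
(11, 19)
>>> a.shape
(19, 19)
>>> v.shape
(11, 11)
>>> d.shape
(11, 11)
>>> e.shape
(19, 11, 11)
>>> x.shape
(19, 11)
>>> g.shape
(11, 19, 11)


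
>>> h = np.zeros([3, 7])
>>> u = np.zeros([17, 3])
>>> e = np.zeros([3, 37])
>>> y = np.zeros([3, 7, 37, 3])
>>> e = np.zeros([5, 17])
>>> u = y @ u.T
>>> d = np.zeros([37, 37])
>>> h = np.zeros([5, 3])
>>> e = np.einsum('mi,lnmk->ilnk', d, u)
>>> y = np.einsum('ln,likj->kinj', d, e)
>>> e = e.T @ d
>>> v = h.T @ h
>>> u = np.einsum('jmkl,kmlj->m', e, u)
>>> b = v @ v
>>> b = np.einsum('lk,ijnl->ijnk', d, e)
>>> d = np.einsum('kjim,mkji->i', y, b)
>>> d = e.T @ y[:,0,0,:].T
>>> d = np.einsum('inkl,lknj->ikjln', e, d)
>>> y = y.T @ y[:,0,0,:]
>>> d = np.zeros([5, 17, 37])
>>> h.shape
(5, 3)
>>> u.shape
(7,)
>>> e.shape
(17, 7, 3, 37)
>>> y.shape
(17, 37, 3, 17)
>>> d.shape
(5, 17, 37)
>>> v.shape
(3, 3)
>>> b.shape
(17, 7, 3, 37)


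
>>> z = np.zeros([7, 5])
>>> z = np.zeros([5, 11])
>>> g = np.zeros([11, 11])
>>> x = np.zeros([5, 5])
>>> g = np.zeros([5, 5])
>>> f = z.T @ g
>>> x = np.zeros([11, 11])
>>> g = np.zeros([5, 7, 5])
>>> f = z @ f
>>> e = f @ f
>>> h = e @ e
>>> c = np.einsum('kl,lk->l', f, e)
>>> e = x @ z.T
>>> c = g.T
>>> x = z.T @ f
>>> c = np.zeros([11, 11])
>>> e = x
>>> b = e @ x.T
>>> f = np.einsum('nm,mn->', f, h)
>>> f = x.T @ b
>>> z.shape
(5, 11)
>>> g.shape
(5, 7, 5)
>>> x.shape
(11, 5)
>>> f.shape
(5, 11)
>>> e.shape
(11, 5)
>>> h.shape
(5, 5)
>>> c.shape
(11, 11)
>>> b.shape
(11, 11)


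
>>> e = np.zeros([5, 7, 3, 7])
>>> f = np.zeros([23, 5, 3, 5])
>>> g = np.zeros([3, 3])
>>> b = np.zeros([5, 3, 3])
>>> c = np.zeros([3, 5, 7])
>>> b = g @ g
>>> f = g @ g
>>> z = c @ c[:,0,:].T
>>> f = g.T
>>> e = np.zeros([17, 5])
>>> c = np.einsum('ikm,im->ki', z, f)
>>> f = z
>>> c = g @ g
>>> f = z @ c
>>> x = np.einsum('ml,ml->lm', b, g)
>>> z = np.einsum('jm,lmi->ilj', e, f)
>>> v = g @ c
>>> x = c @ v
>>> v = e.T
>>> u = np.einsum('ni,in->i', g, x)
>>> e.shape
(17, 5)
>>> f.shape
(3, 5, 3)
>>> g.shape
(3, 3)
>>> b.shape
(3, 3)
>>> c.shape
(3, 3)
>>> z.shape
(3, 3, 17)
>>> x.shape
(3, 3)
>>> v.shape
(5, 17)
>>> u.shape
(3,)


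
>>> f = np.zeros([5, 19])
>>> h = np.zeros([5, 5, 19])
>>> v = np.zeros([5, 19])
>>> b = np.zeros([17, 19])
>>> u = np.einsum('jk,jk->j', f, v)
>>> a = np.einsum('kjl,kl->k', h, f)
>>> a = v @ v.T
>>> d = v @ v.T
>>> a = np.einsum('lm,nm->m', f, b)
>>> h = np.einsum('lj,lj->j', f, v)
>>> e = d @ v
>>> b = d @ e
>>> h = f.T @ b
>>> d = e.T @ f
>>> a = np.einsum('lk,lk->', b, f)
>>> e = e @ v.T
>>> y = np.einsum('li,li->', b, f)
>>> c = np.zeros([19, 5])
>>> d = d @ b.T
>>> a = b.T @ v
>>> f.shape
(5, 19)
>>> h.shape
(19, 19)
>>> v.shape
(5, 19)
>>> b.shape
(5, 19)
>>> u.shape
(5,)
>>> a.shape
(19, 19)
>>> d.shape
(19, 5)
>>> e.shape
(5, 5)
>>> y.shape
()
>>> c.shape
(19, 5)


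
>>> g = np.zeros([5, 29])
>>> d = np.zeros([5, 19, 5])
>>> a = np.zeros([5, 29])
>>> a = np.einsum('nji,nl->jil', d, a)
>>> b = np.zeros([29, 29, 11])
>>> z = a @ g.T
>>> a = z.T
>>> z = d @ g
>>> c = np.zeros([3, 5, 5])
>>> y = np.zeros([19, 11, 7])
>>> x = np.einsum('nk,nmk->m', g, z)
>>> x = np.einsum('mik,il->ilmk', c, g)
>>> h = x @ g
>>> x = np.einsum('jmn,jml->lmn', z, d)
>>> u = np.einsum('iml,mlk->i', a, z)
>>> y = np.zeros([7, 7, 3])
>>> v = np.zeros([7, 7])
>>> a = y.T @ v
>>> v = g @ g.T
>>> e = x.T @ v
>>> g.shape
(5, 29)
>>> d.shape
(5, 19, 5)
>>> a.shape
(3, 7, 7)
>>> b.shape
(29, 29, 11)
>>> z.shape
(5, 19, 29)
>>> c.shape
(3, 5, 5)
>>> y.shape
(7, 7, 3)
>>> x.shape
(5, 19, 29)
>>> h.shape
(5, 29, 3, 29)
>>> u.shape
(5,)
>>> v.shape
(5, 5)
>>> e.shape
(29, 19, 5)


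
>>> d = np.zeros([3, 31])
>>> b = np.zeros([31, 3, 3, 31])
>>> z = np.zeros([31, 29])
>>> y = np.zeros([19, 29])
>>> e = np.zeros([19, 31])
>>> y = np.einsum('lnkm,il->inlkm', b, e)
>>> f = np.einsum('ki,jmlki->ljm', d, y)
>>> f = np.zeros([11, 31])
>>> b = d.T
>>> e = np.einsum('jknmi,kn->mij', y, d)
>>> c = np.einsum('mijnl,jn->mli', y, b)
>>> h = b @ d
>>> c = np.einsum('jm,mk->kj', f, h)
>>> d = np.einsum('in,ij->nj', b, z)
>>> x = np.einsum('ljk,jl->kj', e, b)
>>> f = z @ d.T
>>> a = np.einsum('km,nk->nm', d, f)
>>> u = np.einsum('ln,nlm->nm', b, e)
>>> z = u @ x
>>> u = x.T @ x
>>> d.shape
(3, 29)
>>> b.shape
(31, 3)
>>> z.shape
(3, 31)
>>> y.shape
(19, 3, 31, 3, 31)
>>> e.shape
(3, 31, 19)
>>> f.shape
(31, 3)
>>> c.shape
(31, 11)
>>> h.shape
(31, 31)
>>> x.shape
(19, 31)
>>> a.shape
(31, 29)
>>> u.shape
(31, 31)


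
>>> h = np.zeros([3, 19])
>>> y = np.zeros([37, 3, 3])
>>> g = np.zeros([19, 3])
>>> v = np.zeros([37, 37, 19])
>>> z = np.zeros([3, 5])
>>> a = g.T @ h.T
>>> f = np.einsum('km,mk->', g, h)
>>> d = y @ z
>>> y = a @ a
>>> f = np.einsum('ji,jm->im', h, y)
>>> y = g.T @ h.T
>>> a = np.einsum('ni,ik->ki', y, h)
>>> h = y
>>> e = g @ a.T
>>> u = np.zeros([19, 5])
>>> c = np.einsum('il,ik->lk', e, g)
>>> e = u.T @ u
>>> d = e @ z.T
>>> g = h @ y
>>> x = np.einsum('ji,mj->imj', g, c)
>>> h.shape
(3, 3)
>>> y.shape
(3, 3)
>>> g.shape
(3, 3)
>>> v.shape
(37, 37, 19)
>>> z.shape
(3, 5)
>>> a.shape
(19, 3)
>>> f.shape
(19, 3)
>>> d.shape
(5, 3)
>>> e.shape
(5, 5)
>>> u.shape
(19, 5)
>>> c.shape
(19, 3)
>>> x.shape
(3, 19, 3)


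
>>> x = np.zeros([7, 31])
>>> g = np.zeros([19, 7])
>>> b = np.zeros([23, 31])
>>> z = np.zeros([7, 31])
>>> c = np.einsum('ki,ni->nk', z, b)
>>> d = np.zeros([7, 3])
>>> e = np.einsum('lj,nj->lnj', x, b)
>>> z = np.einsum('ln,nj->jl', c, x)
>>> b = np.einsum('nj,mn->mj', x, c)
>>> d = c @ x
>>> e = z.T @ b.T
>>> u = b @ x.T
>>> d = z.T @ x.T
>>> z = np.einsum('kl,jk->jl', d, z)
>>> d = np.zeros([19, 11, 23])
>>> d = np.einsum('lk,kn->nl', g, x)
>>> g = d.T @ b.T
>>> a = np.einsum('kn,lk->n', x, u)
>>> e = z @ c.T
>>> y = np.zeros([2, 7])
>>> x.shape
(7, 31)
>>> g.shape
(19, 23)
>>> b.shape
(23, 31)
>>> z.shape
(31, 7)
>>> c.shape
(23, 7)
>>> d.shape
(31, 19)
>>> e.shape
(31, 23)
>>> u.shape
(23, 7)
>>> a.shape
(31,)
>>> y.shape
(2, 7)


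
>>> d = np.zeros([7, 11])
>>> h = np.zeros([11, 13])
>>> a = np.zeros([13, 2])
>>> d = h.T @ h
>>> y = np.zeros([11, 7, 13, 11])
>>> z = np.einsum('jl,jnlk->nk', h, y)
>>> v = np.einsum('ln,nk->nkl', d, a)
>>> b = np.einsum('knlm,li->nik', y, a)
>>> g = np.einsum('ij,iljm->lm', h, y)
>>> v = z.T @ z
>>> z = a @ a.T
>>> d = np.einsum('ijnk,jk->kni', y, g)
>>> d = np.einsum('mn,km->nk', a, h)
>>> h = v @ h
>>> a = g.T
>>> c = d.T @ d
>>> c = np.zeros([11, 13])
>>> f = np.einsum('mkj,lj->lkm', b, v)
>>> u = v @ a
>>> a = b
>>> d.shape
(2, 11)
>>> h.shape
(11, 13)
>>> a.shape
(7, 2, 11)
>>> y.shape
(11, 7, 13, 11)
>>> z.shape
(13, 13)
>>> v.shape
(11, 11)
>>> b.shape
(7, 2, 11)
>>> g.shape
(7, 11)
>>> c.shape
(11, 13)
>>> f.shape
(11, 2, 7)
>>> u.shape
(11, 7)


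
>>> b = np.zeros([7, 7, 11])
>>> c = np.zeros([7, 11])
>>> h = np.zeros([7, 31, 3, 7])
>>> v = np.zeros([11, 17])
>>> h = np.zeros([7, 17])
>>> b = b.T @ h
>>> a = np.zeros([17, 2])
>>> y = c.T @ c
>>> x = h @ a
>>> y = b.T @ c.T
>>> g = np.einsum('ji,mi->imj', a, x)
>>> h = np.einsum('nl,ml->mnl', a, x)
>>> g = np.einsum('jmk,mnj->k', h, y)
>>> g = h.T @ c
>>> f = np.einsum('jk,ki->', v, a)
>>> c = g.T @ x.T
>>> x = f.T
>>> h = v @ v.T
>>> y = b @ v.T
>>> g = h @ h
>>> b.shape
(11, 7, 17)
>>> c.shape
(11, 17, 7)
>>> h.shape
(11, 11)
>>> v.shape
(11, 17)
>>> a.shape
(17, 2)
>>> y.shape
(11, 7, 11)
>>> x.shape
()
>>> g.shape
(11, 11)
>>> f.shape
()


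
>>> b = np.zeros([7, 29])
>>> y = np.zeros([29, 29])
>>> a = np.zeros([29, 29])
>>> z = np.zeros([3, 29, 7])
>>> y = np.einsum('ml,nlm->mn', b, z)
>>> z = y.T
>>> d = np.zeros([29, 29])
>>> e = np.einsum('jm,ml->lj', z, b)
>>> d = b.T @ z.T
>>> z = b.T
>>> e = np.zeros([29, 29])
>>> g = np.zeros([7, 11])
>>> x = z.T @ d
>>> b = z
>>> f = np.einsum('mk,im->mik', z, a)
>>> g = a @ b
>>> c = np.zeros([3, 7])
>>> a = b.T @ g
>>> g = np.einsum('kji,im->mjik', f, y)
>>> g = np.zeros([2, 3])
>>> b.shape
(29, 7)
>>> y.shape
(7, 3)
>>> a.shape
(7, 7)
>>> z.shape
(29, 7)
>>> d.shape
(29, 3)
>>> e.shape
(29, 29)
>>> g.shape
(2, 3)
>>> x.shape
(7, 3)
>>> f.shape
(29, 29, 7)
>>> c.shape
(3, 7)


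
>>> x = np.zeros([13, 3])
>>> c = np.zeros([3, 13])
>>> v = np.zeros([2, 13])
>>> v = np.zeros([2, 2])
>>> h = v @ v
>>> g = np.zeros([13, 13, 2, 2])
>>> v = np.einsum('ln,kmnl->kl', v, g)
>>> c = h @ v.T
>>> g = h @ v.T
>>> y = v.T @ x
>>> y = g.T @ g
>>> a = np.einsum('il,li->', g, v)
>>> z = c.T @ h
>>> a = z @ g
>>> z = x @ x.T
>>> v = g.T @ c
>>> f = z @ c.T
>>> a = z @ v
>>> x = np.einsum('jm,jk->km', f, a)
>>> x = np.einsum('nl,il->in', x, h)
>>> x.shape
(2, 13)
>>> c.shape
(2, 13)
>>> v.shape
(13, 13)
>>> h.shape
(2, 2)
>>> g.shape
(2, 13)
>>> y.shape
(13, 13)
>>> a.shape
(13, 13)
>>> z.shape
(13, 13)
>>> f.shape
(13, 2)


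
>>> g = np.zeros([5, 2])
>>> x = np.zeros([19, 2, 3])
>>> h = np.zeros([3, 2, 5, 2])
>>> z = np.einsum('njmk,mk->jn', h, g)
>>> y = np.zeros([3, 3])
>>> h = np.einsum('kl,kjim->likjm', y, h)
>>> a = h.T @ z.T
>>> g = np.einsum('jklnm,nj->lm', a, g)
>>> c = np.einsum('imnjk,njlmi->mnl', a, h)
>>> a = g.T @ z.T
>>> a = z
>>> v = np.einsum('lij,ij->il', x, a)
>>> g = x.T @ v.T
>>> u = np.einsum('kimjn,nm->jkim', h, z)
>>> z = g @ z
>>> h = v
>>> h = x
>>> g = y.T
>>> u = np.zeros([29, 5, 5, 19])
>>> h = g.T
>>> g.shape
(3, 3)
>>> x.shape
(19, 2, 3)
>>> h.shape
(3, 3)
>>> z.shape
(3, 2, 3)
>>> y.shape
(3, 3)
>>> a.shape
(2, 3)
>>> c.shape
(2, 3, 3)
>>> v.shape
(2, 19)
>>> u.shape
(29, 5, 5, 19)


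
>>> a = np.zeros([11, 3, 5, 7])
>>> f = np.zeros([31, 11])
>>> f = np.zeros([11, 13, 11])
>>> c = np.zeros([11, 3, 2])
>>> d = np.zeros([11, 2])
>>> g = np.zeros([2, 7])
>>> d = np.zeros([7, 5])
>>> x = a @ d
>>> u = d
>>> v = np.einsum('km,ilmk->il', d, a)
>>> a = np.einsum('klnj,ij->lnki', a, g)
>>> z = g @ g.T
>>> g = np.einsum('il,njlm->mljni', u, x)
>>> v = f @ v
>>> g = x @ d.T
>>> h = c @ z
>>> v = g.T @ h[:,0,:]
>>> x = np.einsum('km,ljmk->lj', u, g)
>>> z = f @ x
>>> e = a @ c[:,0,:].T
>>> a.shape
(3, 5, 11, 2)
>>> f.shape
(11, 13, 11)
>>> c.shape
(11, 3, 2)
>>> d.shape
(7, 5)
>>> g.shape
(11, 3, 5, 7)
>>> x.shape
(11, 3)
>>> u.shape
(7, 5)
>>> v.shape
(7, 5, 3, 2)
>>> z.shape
(11, 13, 3)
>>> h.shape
(11, 3, 2)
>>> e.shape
(3, 5, 11, 11)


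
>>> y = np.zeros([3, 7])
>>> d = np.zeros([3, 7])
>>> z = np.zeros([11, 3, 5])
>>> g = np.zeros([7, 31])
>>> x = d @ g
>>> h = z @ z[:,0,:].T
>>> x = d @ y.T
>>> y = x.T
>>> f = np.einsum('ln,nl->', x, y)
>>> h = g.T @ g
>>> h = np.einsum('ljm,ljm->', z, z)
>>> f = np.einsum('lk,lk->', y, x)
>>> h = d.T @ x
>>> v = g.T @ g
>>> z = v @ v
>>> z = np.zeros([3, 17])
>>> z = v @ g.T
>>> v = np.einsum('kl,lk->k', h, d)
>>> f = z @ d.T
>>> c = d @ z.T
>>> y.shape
(3, 3)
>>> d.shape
(3, 7)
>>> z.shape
(31, 7)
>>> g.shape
(7, 31)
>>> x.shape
(3, 3)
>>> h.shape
(7, 3)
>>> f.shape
(31, 3)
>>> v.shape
(7,)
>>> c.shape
(3, 31)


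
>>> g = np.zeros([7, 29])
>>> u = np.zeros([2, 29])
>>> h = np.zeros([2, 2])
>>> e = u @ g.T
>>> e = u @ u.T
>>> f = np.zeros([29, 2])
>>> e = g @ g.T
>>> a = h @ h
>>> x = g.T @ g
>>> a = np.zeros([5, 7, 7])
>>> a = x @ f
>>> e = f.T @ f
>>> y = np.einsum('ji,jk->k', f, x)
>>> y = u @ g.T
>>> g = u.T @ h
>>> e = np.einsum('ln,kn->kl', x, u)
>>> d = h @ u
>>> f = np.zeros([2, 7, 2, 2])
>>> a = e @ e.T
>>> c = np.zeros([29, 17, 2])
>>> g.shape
(29, 2)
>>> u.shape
(2, 29)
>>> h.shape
(2, 2)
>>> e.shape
(2, 29)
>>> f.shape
(2, 7, 2, 2)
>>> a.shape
(2, 2)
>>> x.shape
(29, 29)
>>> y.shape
(2, 7)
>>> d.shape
(2, 29)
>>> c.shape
(29, 17, 2)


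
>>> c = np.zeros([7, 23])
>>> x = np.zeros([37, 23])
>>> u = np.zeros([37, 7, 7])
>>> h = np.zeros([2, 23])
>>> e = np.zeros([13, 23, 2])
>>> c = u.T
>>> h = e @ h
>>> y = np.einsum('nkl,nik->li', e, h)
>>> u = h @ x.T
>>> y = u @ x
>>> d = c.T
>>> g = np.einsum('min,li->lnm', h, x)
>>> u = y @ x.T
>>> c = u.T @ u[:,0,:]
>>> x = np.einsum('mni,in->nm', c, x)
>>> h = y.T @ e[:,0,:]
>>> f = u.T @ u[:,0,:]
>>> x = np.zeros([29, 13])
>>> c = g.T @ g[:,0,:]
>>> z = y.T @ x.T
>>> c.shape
(13, 23, 13)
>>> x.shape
(29, 13)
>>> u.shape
(13, 23, 37)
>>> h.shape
(23, 23, 2)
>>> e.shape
(13, 23, 2)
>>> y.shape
(13, 23, 23)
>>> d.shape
(37, 7, 7)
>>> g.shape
(37, 23, 13)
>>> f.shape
(37, 23, 37)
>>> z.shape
(23, 23, 29)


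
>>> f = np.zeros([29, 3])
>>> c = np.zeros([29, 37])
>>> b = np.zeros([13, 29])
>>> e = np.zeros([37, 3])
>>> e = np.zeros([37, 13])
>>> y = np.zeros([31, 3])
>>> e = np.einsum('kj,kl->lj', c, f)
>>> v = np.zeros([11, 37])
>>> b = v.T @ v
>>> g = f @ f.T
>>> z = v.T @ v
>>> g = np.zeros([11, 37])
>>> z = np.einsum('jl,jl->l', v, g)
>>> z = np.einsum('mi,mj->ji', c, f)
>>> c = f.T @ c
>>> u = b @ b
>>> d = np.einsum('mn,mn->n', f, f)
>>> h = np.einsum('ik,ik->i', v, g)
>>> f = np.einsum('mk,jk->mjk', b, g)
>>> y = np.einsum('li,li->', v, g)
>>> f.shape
(37, 11, 37)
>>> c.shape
(3, 37)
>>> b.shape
(37, 37)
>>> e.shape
(3, 37)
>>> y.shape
()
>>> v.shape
(11, 37)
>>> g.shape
(11, 37)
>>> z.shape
(3, 37)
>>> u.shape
(37, 37)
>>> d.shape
(3,)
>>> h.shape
(11,)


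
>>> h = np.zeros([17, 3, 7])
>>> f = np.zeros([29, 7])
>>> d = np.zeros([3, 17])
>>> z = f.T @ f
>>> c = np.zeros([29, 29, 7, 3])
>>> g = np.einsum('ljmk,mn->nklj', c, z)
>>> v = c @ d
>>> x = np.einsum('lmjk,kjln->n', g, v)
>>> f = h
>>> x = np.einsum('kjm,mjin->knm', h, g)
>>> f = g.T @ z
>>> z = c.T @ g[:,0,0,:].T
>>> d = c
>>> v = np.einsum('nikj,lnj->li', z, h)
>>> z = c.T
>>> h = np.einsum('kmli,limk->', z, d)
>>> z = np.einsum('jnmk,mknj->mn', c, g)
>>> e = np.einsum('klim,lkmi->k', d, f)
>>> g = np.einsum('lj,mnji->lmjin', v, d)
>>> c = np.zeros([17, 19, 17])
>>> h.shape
()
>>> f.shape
(29, 29, 3, 7)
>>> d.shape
(29, 29, 7, 3)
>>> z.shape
(7, 29)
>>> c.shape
(17, 19, 17)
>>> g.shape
(17, 29, 7, 3, 29)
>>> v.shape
(17, 7)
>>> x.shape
(17, 29, 7)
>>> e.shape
(29,)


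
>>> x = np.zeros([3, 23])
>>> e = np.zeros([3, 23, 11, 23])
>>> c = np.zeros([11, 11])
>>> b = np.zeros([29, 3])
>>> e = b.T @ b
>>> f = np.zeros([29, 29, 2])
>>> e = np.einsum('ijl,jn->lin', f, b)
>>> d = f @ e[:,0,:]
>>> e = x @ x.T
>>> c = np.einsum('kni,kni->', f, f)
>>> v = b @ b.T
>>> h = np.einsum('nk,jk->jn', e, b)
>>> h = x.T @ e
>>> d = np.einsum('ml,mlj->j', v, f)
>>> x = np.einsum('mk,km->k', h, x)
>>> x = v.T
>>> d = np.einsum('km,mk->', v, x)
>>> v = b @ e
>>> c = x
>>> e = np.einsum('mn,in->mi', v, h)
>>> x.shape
(29, 29)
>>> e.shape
(29, 23)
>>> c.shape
(29, 29)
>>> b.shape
(29, 3)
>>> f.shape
(29, 29, 2)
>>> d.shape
()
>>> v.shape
(29, 3)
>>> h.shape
(23, 3)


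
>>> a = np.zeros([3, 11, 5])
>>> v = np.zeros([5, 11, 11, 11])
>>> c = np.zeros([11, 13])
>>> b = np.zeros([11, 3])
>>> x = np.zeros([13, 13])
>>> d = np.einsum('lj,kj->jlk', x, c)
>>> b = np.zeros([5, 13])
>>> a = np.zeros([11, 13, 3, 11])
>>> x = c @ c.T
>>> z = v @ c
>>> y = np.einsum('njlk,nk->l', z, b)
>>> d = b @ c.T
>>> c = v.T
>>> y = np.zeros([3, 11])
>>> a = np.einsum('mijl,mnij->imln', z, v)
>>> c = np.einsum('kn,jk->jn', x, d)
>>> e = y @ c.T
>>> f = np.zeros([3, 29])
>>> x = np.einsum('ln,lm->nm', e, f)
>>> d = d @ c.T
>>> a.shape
(11, 5, 13, 11)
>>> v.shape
(5, 11, 11, 11)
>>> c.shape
(5, 11)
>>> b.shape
(5, 13)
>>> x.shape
(5, 29)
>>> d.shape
(5, 5)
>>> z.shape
(5, 11, 11, 13)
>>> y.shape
(3, 11)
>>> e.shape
(3, 5)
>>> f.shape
(3, 29)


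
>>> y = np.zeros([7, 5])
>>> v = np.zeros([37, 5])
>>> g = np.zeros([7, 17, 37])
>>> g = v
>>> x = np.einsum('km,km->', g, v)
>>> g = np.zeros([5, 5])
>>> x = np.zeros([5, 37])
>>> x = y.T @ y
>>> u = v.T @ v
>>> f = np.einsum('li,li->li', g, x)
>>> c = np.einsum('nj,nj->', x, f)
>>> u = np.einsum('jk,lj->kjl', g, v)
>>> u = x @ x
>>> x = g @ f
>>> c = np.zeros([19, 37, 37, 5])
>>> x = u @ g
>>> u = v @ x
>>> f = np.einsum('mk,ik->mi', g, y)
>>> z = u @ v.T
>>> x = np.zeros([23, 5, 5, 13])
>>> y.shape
(7, 5)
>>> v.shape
(37, 5)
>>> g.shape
(5, 5)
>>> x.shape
(23, 5, 5, 13)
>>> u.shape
(37, 5)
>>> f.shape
(5, 7)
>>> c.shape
(19, 37, 37, 5)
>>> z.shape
(37, 37)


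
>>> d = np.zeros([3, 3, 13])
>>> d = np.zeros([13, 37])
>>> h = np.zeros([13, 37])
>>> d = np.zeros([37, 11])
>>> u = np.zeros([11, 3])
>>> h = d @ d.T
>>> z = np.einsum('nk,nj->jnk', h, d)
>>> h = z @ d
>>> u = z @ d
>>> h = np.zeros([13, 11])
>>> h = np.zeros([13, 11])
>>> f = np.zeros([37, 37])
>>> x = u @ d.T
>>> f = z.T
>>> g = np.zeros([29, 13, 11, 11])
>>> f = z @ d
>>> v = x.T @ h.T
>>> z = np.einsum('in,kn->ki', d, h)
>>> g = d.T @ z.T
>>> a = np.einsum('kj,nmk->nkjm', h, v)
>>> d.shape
(37, 11)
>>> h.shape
(13, 11)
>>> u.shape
(11, 37, 11)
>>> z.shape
(13, 37)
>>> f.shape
(11, 37, 11)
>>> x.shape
(11, 37, 37)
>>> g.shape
(11, 13)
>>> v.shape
(37, 37, 13)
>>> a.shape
(37, 13, 11, 37)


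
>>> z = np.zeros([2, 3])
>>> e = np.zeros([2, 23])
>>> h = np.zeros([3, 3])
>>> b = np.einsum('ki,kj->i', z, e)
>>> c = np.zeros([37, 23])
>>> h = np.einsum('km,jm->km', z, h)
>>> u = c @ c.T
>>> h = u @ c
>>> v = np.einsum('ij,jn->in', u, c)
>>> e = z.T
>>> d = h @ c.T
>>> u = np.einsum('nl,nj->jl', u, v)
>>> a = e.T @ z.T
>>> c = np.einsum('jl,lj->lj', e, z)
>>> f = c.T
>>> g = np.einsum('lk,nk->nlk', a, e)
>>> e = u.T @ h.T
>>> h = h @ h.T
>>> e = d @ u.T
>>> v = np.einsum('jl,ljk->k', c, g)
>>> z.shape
(2, 3)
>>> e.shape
(37, 23)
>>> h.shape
(37, 37)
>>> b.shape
(3,)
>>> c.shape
(2, 3)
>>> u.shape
(23, 37)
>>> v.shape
(2,)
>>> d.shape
(37, 37)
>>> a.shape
(2, 2)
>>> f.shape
(3, 2)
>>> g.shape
(3, 2, 2)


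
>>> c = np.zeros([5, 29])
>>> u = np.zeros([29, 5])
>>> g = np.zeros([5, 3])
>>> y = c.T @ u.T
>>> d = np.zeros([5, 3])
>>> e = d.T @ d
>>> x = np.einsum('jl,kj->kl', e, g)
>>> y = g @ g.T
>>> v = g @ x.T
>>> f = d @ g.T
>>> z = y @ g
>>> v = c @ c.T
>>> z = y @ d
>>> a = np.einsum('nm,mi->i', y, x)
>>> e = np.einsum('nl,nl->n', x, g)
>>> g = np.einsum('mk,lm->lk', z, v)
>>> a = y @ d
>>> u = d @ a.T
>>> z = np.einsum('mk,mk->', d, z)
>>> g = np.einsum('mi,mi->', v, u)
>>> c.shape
(5, 29)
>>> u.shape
(5, 5)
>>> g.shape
()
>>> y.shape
(5, 5)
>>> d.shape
(5, 3)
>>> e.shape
(5,)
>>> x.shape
(5, 3)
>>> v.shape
(5, 5)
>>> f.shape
(5, 5)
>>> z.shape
()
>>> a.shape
(5, 3)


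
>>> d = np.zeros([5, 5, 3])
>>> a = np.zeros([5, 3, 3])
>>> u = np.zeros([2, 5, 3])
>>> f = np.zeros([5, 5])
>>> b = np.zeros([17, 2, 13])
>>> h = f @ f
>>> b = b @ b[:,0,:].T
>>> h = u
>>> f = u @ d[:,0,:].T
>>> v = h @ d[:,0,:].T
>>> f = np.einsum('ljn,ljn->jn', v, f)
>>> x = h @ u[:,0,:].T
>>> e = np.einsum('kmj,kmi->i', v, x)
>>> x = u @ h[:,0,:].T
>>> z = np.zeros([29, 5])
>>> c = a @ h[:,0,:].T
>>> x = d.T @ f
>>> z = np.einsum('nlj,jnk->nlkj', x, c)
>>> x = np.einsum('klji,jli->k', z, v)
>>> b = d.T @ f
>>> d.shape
(5, 5, 3)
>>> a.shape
(5, 3, 3)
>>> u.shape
(2, 5, 3)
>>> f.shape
(5, 5)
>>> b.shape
(3, 5, 5)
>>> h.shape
(2, 5, 3)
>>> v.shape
(2, 5, 5)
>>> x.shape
(3,)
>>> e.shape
(2,)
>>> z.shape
(3, 5, 2, 5)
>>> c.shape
(5, 3, 2)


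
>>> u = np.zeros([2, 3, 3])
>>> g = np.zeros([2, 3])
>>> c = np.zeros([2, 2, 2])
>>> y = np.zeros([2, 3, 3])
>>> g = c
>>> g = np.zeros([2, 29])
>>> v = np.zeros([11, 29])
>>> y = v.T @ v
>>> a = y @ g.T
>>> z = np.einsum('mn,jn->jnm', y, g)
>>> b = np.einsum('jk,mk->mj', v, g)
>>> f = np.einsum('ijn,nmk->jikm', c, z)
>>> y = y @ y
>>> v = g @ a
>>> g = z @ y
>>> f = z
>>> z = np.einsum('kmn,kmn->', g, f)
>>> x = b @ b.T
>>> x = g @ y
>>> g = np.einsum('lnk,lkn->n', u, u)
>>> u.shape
(2, 3, 3)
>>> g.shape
(3,)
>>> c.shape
(2, 2, 2)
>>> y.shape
(29, 29)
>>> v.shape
(2, 2)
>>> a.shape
(29, 2)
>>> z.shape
()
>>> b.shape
(2, 11)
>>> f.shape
(2, 29, 29)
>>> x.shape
(2, 29, 29)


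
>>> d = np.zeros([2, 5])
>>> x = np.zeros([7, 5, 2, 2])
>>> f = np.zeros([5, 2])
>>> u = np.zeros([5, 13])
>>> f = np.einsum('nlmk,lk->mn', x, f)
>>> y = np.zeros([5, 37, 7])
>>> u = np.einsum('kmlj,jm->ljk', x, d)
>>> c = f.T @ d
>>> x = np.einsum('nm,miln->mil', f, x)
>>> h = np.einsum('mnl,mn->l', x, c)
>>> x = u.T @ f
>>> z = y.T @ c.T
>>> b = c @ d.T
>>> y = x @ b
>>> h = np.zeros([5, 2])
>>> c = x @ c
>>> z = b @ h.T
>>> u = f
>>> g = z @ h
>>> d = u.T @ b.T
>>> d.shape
(7, 7)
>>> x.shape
(7, 2, 7)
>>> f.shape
(2, 7)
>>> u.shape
(2, 7)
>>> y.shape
(7, 2, 2)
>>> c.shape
(7, 2, 5)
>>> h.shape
(5, 2)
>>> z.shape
(7, 5)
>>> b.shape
(7, 2)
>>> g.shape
(7, 2)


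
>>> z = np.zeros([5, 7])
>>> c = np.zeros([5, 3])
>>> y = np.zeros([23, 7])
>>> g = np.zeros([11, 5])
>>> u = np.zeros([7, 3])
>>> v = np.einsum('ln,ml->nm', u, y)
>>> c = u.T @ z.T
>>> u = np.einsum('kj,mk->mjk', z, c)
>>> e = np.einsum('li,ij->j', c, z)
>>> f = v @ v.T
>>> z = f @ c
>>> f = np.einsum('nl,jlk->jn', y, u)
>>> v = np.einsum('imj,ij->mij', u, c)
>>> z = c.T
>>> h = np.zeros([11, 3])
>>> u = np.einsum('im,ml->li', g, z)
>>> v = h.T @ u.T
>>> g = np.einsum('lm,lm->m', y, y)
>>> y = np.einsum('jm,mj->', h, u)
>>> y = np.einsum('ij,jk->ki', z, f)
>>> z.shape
(5, 3)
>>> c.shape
(3, 5)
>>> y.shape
(23, 5)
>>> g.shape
(7,)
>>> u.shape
(3, 11)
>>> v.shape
(3, 3)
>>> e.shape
(7,)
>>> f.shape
(3, 23)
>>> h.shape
(11, 3)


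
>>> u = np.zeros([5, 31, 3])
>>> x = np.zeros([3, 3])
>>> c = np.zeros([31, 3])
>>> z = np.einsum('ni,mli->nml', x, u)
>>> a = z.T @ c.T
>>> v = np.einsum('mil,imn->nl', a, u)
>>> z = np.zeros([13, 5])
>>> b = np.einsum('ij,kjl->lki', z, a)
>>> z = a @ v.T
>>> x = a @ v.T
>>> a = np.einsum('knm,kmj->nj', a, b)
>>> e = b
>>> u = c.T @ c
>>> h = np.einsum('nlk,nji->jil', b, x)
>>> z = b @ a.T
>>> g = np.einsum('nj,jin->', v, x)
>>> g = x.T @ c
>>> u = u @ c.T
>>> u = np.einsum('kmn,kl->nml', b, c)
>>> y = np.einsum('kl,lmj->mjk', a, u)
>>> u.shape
(13, 31, 3)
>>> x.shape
(31, 5, 3)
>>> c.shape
(31, 3)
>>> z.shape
(31, 31, 5)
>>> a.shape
(5, 13)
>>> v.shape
(3, 31)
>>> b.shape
(31, 31, 13)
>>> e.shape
(31, 31, 13)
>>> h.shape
(5, 3, 31)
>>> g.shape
(3, 5, 3)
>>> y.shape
(31, 3, 5)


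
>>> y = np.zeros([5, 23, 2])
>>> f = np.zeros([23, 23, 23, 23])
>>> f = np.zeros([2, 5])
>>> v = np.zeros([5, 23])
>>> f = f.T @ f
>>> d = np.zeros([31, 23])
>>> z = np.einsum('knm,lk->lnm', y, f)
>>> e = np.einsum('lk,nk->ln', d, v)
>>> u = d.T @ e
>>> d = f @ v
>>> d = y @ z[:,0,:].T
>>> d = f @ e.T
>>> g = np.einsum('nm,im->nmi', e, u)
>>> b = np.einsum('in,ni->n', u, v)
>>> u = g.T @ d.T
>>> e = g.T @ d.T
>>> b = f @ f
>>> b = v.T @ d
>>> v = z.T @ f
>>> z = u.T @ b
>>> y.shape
(5, 23, 2)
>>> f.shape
(5, 5)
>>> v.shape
(2, 23, 5)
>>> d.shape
(5, 31)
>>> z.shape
(5, 5, 31)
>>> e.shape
(23, 5, 5)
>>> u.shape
(23, 5, 5)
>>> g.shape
(31, 5, 23)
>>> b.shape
(23, 31)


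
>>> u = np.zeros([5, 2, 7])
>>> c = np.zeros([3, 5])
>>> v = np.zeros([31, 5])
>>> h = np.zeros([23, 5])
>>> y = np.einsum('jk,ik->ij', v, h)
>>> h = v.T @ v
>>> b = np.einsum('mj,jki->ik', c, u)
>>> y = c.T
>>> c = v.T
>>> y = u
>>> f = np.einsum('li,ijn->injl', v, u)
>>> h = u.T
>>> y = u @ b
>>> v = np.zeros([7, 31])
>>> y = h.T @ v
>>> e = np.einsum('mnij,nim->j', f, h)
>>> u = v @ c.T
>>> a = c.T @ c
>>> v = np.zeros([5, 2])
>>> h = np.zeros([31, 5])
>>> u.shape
(7, 5)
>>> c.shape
(5, 31)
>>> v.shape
(5, 2)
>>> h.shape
(31, 5)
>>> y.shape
(5, 2, 31)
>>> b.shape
(7, 2)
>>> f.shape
(5, 7, 2, 31)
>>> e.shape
(31,)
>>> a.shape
(31, 31)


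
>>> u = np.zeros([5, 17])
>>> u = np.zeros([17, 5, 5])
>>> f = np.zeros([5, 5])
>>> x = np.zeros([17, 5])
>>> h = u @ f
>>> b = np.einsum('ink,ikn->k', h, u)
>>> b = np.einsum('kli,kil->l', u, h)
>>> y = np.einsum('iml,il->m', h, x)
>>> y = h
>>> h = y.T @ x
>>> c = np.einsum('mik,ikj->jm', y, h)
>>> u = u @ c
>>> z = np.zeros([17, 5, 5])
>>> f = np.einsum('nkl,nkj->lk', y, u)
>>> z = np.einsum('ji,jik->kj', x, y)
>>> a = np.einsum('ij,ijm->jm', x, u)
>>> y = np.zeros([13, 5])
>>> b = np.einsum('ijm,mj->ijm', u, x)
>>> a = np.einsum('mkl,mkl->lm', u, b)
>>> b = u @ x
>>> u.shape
(17, 5, 17)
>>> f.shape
(5, 5)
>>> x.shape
(17, 5)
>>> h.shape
(5, 5, 5)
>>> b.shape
(17, 5, 5)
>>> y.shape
(13, 5)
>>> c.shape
(5, 17)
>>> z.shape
(5, 17)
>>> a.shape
(17, 17)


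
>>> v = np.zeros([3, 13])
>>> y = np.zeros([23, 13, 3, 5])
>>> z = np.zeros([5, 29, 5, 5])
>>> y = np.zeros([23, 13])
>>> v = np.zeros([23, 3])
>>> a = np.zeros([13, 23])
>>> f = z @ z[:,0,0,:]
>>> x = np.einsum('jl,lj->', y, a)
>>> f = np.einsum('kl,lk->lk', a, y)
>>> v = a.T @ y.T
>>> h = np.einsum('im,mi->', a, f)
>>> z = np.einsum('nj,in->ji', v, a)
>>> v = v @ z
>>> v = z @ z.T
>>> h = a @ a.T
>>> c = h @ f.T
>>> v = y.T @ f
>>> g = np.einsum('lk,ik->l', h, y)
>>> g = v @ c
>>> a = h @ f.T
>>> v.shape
(13, 13)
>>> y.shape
(23, 13)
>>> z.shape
(23, 13)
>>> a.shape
(13, 23)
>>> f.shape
(23, 13)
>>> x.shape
()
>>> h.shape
(13, 13)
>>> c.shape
(13, 23)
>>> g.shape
(13, 23)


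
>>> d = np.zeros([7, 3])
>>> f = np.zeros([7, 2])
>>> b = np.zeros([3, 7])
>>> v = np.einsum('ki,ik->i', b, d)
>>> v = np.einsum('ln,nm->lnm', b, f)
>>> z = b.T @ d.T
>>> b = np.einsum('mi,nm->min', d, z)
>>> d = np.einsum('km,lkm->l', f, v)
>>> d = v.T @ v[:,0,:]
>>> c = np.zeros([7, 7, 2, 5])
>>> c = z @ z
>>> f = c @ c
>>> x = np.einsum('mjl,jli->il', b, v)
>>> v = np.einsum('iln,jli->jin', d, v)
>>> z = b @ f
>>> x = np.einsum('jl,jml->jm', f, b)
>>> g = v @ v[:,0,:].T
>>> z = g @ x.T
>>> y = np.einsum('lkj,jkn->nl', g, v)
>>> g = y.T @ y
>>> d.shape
(2, 7, 2)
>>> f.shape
(7, 7)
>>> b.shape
(7, 3, 7)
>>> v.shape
(3, 2, 2)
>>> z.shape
(3, 2, 7)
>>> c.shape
(7, 7)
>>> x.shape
(7, 3)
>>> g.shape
(3, 3)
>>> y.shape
(2, 3)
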